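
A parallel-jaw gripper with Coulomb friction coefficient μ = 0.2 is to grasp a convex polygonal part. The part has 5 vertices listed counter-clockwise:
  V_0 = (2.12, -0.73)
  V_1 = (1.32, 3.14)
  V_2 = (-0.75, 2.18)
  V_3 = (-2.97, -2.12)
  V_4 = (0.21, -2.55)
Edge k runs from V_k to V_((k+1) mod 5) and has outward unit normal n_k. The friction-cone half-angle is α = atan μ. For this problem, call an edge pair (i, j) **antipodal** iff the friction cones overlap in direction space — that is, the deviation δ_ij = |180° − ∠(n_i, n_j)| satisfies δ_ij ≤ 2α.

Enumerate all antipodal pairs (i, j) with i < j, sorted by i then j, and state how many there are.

α = atan 0.2 = 11.31°;  2α = 22.62°
n_0 = (+0.9793, +0.2024)
n_1 = (-0.4207, +0.9072)
n_2 = (-0.8886, +0.4587)
n_3 = (-0.1340, -0.9910)
n_4 = (+0.6898, -0.7240)
  (0,1): δ = 76.80°  ·
  (0,2): δ = 38.99°  ·
  (0,3): δ = 70.62°  ·
  (0,4): δ = 121.94°  ·
  (1,2): δ = 142.19°  ·
  (1,3): δ = 32.58°  ·
  (1,4): δ = 18.74°  ✓
  (2,3): δ = 70.39°  ·
  (2,4): δ = 19.08°  ✓
  (3,4): δ = 128.68°  ·
antipodal pairs: 2

count = 2; pairs: (1,4), (2,4)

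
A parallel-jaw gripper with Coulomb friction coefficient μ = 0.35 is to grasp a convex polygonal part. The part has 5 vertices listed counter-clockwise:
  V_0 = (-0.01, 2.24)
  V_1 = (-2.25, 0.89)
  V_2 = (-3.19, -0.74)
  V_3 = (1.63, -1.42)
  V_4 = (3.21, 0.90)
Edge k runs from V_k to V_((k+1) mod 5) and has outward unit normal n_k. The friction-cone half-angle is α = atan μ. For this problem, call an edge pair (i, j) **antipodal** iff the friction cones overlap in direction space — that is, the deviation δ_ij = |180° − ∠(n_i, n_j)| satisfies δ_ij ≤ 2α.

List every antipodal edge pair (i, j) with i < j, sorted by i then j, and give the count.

count = 3; pairs: (0,3), (1,3), (2,4)

α = atan 0.35 = 19.29°;  2α = 38.58°
n_0 = (-0.5162, +0.8565)
n_1 = (-0.8663, +0.4996)
n_2 = (-0.1397, -0.9902)
n_3 = (+0.8265, -0.5629)
n_4 = (+0.3842, +0.9232)
  (0,1): δ = 151.05°  ·
  (0,2): δ = 39.11°  ·
  (0,3): δ = 24.67°  ✓
  (0,4): δ = 126.33°  ·
  (1,2): δ = 68.06°  ·
  (1,3): δ = 4.28°  ✓
  (1,4): δ = 97.38°  ·
  (2,3): δ = 116.23°  ·
  (2,4): δ = 14.56°  ✓
  (3,4): δ = 78.34°  ·
antipodal pairs: 3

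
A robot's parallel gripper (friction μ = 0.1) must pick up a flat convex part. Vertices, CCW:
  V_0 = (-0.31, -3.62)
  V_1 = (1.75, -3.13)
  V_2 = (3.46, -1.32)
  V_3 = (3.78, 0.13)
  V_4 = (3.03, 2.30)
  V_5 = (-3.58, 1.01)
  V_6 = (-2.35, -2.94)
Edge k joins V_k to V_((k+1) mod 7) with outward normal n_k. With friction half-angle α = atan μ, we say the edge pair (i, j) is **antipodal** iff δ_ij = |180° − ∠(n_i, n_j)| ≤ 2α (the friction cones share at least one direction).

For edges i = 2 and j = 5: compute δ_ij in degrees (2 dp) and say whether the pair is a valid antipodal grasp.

δ = 29.74°, invalid

α = atan 0.1 = 5.71°;  2α = 11.42°
edge 2: e_2 = (+0.32, +1.45);  n_2 = (+0.9765, -0.2155)
edge 5: e_5 = (+1.23, -3.95);  n_5 = (-0.9548, -0.2973)
∠(n_2, n_5) = 150.26°
δ = |180° − 150.26°| = 29.74°
29.74° > 2α = 11.42°  →  invalid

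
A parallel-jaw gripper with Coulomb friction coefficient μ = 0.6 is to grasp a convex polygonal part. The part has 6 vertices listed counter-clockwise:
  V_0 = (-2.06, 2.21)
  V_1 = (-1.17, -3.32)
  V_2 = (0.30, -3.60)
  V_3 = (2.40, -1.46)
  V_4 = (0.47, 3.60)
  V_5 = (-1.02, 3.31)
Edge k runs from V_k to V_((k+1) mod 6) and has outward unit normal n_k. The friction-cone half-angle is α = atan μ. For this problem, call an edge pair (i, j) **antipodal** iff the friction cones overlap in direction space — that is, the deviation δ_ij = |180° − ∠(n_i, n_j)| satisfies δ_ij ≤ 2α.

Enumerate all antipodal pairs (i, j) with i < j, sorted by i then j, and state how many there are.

count = 7; pairs: (0,2), (0,3), (1,3), (1,4), (1,5), (2,4), (2,5)

α = atan 0.6 = 30.96°;  2α = 61.93°
n_0 = (-0.9873, -0.1589)
n_1 = (-0.1871, -0.9823)
n_2 = (+0.7137, -0.7004)
n_3 = (+0.9343, +0.3564)
n_4 = (-0.1910, +0.9816)
n_5 = (-0.7266, +0.6870)
  (0,1): δ = 109.93°  ·
  (0,2): δ = 53.60°  ✓
  (0,3): δ = 11.74°  ✓
  (0,4): δ = 91.87°  ·
  (0,5): δ = 127.46°  ·
  (1,2): δ = 123.68°  ·
  (1,3): δ = 58.34°  ✓
  (1,4): δ = 21.80°  ✓
  (1,5): δ = 57.39°  ✓
  (2,3): δ = 114.66°  ·
  (2,4): δ = 34.53°  ✓
  (2,5): δ = 1.07°  ✓
  (3,4): δ = 99.86°  ·
  (3,5): δ = 64.27°  ·
  (4,5): δ = 144.41°  ·
antipodal pairs: 7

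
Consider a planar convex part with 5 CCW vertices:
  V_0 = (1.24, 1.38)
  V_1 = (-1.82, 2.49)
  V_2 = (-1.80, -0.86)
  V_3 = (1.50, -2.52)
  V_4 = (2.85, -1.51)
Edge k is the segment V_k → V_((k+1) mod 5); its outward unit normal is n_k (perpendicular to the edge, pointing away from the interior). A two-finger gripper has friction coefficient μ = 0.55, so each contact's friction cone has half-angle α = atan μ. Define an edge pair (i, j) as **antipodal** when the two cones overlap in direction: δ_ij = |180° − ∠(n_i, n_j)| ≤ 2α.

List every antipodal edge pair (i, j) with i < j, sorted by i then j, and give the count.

α = atan 0.55 = 28.81°;  2α = 57.62°
n_0 = (+0.3410, +0.9401)
n_1 = (-1.0000, -0.0060)
n_2 = (-0.4494, -0.8933)
n_3 = (+0.5991, -0.8007)
n_4 = (+0.8736, +0.4867)
  (0,1): δ = 69.72°  ·
  (0,2): δ = 6.77°  ✓
  (0,3): δ = 56.74°  ✓
  (0,4): δ = 139.06°  ·
  (1,2): δ = 117.05°  ·
  (1,3): δ = 53.54°  ✓
  (1,4): δ = 28.78°  ✓
  (2,3): δ = 116.49°  ·
  (2,4): δ = 34.17°  ✓
  (3,4): δ = 97.68°  ·
antipodal pairs: 5

count = 5; pairs: (0,2), (0,3), (1,3), (1,4), (2,4)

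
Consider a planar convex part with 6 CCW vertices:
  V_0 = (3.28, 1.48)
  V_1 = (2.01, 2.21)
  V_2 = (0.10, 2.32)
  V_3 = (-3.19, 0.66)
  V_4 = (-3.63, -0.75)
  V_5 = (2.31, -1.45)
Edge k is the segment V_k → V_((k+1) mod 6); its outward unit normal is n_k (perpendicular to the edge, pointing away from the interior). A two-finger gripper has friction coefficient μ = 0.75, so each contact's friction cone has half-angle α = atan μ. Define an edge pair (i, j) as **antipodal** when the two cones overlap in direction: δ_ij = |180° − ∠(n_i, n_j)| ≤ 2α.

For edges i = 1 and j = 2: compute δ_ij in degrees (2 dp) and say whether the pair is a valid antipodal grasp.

δ = 149.93°, invalid

α = atan 0.75 = 36.87°;  2α = 73.74°
edge 1: e_1 = (-1.91, +0.11);  n_1 = (+0.0575, +0.9983)
edge 2: e_2 = (-3.29, -1.66);  n_2 = (-0.4505, +0.8928)
∠(n_1, n_2) = 30.07°
δ = |180° − 30.07°| = 149.93°
149.93° > 2α = 73.74°  →  invalid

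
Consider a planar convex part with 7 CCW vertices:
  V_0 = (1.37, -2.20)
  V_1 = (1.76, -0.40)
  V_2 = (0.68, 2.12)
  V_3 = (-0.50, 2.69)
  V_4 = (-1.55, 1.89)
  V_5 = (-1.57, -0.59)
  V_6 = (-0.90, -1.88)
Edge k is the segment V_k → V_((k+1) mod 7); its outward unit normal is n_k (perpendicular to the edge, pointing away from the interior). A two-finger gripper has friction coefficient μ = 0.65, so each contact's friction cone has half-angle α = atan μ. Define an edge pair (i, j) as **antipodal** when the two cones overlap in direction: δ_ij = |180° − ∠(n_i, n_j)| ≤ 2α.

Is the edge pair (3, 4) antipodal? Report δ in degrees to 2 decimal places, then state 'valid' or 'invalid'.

α = atan 0.65 = 33.02°;  2α = 66.05°
edge 3: e_3 = (-1.05, -0.80);  n_3 = (-0.6060, +0.7954)
edge 4: e_4 = (-0.02, -2.48);  n_4 = (-1.0000, +0.0081)
∠(n_3, n_4) = 52.23°
δ = |180° − 52.23°| = 127.77°
127.77° > 2α = 66.05°  →  invalid

δ = 127.77°, invalid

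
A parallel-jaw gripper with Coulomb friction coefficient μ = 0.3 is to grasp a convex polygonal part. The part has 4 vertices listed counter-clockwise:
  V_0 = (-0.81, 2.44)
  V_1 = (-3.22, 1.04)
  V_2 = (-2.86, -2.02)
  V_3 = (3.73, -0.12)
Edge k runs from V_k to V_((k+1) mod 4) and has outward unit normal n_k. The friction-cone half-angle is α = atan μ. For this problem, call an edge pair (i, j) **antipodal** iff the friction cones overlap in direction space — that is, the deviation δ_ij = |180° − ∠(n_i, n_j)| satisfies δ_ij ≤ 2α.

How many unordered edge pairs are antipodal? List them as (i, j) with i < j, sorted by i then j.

α = atan 0.3 = 16.70°;  2α = 33.40°
n_0 = (-0.5023, +0.8647)
n_1 = (-0.9932, -0.1168)
n_2 = (+0.2770, -0.9609)
n_3 = (+0.4912, +0.8711)
  (0,1): δ = 113.44°  ·
  (0,2): δ = 14.07°  ✓
  (0,3): δ = 120.43°  ·
  (1,2): δ = 80.63°  ·
  (1,3): δ = 53.87°  ·
  (2,3): δ = 45.50°  ·
antipodal pairs: 1

count = 1; pairs: (0,2)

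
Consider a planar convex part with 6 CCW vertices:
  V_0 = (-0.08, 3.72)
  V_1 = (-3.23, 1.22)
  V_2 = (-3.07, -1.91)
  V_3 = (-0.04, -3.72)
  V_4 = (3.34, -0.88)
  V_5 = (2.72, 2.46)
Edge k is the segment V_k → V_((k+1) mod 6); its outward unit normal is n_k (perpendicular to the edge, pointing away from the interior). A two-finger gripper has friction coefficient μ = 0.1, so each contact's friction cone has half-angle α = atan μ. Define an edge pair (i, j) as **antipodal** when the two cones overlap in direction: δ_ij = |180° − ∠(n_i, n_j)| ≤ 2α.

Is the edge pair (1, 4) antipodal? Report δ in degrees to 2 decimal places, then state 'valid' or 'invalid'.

α = atan 0.1 = 5.71°;  2α = 11.42°
edge 1: e_1 = (+0.16, -3.13);  n_1 = (-0.9987, -0.0511)
edge 4: e_4 = (-0.62, +3.34);  n_4 = (+0.9832, +0.1825)
∠(n_1, n_4) = 172.41°
δ = |180° − 172.41°| = 7.59°
7.59° ≤ 2α = 11.42°  →  valid

δ = 7.59°, valid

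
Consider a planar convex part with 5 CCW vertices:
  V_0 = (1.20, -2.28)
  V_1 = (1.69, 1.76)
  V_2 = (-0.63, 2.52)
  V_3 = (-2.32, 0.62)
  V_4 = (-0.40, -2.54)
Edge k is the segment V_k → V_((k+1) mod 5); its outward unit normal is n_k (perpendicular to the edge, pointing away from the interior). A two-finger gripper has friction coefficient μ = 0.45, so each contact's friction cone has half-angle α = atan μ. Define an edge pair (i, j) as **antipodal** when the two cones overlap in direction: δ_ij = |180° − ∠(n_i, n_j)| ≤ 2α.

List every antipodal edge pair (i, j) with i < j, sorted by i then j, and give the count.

count = 5; pairs: (0,2), (0,3), (1,3), (1,4), (2,4)

α = atan 0.45 = 24.23°;  2α = 48.46°
n_0 = (+0.9927, -0.1204)
n_1 = (+0.3113, +0.9503)
n_2 = (-0.7472, +0.6646)
n_3 = (-0.8546, -0.5193)
n_4 = (+0.1604, -0.9871)
  (0,1): δ = 101.22°  ·
  (0,2): δ = 34.74°  ✓
  (0,3): δ = 38.20°  ✓
  (0,4): δ = 106.15°  ·
  (1,2): δ = 113.51°  ·
  (1,3): δ = 40.58°  ✓
  (1,4): δ = 27.37°  ✓
  (2,3): δ = 107.07°  ·
  (2,4): δ = 39.12°  ✓
  (3,4): δ = 112.05°  ·
antipodal pairs: 5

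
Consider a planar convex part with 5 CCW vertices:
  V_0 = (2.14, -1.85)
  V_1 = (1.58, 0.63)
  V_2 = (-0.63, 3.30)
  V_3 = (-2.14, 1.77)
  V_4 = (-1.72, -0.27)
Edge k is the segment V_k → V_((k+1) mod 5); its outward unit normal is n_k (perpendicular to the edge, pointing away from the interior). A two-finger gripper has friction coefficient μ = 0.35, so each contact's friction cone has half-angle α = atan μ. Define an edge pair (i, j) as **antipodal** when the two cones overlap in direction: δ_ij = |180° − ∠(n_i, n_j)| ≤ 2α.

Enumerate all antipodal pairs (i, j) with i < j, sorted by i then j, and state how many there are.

count = 3; pairs: (0,3), (1,3), (1,4)

α = atan 0.35 = 19.29°;  2α = 38.58°
n_0 = (+0.9754, +0.2203)
n_1 = (+0.7703, +0.6376)
n_2 = (-0.7117, +0.7024)
n_3 = (-0.9795, -0.2017)
n_4 = (-0.3788, -0.9255)
  (0,1): δ = 153.11°  ·
  (0,2): δ = 57.35°  ·
  (0,3): δ = 1.09°  ✓
  (0,4): δ = 55.02°  ·
  (1,2): δ = 84.24°  ·
  (1,3): δ = 27.98°  ✓
  (1,4): δ = 28.12°  ✓
  (2,3): δ = 123.74°  ·
  (2,4): δ = 67.64°  ·
  (3,4): δ = 123.89°  ·
antipodal pairs: 3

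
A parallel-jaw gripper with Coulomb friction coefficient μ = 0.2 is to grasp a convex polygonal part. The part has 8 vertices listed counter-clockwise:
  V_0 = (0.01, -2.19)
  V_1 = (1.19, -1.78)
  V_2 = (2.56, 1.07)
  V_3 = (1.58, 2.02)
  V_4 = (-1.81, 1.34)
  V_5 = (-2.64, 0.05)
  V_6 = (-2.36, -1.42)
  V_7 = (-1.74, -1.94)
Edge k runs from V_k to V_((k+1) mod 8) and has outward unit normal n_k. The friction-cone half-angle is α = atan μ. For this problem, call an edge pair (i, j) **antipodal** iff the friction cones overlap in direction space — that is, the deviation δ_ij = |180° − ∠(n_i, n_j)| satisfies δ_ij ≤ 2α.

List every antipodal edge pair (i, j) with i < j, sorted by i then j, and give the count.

count = 4; pairs: (0,3), (1,4), (2,6), (3,7)

α = atan 0.2 = 11.31°;  2α = 22.62°
n_0 = (+0.3282, -0.9446)
n_1 = (+0.9013, -0.4332)
n_2 = (+0.6960, +0.7180)
n_3 = (-0.1967, +0.9805)
n_4 = (-0.8410, +0.5411)
n_5 = (-0.9823, -0.1871)
n_6 = (-0.6426, -0.7662)
n_7 = (-0.1414, -0.9899)
  (0,1): δ = 134.83°  ·
  (0,2): δ = 63.27°  ·
  (0,3): δ = 7.82°  ✓
  (0,4): δ = 38.08°  ·
  (0,5): δ = 81.62°  ·
  (0,6): δ = 120.85°  ·
  (0,7): δ = 152.71°  ·
  (1,2): δ = 108.44°  ·
  (1,3): δ = 52.98°  ·
  (1,4): δ = 7.08°  ✓
  (1,5): δ = 36.46°  ·
  (1,6): δ = 75.69°  ·
  (1,7): δ = 107.54°  ·
  (2,3): δ = 124.55°  ·
  (2,4): δ = 78.65°  ·
  (2,5): δ = 35.11°  ·
  (2,6): δ = 4.12°  ✓
  (2,7): δ = 35.98°  ·
  (3,4): δ = 134.10°  ·
  (3,5): δ = 90.56°  ·
  (3,6): δ = 51.33°  ·
  (3,7): δ = 19.47°  ✓
  (4,5): δ = 136.46°  ·
  (4,6): δ = 97.23°  ·
  (4,7): δ = 65.37°  ·
  (5,6): δ = 140.77°  ·
  (5,7): δ = 108.91°  ·
  (6,7): δ = 148.14°  ·
antipodal pairs: 4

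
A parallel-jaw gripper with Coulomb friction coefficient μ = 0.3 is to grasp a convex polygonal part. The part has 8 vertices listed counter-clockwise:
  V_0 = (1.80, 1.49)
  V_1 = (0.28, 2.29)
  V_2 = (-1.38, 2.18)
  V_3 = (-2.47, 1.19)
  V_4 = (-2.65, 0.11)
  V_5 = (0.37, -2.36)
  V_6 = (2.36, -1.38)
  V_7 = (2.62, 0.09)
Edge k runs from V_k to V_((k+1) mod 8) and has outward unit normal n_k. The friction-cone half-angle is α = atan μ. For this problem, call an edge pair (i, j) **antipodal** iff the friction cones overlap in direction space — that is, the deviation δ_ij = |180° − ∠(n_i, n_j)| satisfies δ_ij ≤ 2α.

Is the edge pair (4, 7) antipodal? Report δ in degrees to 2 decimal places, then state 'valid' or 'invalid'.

α = atan 0.3 = 16.70°;  2α = 33.40°
edge 4: e_4 = (+3.02, -2.47);  n_4 = (-0.6331, -0.7741)
edge 7: e_7 = (-0.82, +1.40);  n_7 = (+0.8629, +0.5054)
∠(n_4, n_7) = 159.64°
δ = |180° − 159.64°| = 20.36°
20.36° ≤ 2α = 33.40°  →  valid

δ = 20.36°, valid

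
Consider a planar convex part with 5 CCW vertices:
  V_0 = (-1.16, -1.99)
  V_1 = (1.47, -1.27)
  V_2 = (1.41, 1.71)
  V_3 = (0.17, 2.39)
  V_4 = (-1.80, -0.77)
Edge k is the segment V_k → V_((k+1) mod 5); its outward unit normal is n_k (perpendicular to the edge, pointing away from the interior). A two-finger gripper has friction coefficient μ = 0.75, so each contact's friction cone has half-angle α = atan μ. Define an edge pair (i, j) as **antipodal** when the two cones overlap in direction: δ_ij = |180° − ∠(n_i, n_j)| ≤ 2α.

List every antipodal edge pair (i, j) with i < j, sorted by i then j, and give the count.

count = 5; pairs: (0,2), (0,3), (1,3), (1,4), (2,4)

α = atan 0.75 = 36.87°;  2α = 73.74°
n_0 = (+0.2640, -0.9645)
n_1 = (+0.9998, +0.0201)
n_2 = (+0.4808, +0.8768)
n_3 = (-0.8486, +0.5290)
n_4 = (-0.8855, -0.4645)
  (0,1): δ = 104.16°  ·
  (0,2): δ = 44.05°  ✓
  (0,3): δ = 42.75°  ✓
  (0,4): δ = 102.37°  ·
  (1,2): δ = 119.89°  ·
  (1,3): δ = 33.09°  ✓
  (1,4): δ = 26.53°  ✓
  (2,3): δ = 93.20°  ·
  (2,4): δ = 33.58°  ✓
  (3,4): δ = 120.38°  ·
antipodal pairs: 5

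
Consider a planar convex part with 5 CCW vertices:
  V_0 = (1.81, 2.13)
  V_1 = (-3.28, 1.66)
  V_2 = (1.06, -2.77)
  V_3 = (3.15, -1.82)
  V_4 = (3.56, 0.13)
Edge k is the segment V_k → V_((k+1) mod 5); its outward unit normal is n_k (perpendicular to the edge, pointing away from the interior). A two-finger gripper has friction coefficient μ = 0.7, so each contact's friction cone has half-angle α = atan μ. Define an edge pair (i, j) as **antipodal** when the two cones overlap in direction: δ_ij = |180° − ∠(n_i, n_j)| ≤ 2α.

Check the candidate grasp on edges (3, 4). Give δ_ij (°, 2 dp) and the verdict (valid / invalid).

δ = 126.94°, invalid

α = atan 0.7 = 34.99°;  2α = 69.98°
edge 3: e_3 = (+0.41, +1.95);  n_3 = (+0.9786, -0.2058)
edge 4: e_4 = (-1.75, +2.00);  n_4 = (+0.7526, +0.6585)
∠(n_3, n_4) = 53.06°
δ = |180° − 53.06°| = 126.94°
126.94° > 2α = 69.98°  →  invalid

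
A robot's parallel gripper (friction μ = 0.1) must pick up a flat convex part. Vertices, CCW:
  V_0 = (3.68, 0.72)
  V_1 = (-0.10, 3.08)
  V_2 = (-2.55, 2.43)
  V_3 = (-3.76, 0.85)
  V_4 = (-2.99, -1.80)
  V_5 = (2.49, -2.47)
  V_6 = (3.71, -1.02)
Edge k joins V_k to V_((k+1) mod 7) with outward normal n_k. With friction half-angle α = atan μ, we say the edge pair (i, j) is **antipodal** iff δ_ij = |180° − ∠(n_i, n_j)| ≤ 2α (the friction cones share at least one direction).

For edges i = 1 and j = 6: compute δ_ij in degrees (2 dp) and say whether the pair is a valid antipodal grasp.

δ = 76.13°, invalid

α = atan 0.1 = 5.71°;  2α = 11.42°
edge 1: e_1 = (-2.45, -0.65);  n_1 = (-0.2564, +0.9666)
edge 6: e_6 = (-0.03, +1.74);  n_6 = (+0.9999, +0.0172)
∠(n_1, n_6) = 103.87°
δ = |180° − 103.87°| = 76.13°
76.13° > 2α = 11.42°  →  invalid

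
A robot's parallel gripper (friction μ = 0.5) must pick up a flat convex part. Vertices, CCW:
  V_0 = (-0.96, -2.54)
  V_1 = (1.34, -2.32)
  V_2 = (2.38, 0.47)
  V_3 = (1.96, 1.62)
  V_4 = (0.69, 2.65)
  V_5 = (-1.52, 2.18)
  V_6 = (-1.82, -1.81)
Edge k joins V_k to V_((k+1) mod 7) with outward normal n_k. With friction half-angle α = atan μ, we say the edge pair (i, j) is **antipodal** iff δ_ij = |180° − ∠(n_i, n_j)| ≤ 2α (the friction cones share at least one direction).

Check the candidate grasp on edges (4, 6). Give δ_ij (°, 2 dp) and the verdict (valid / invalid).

α = atan 0.5 = 26.57°;  2α = 53.13°
edge 4: e_4 = (-2.21, -0.47);  n_4 = (-0.2080, +0.9781)
edge 6: e_6 = (+0.86, -0.73);  n_6 = (-0.6471, -0.7624)
∠(n_4, n_6) = 127.67°
δ = |180° − 127.67°| = 52.33°
52.33° ≤ 2α = 53.13°  →  valid

δ = 52.33°, valid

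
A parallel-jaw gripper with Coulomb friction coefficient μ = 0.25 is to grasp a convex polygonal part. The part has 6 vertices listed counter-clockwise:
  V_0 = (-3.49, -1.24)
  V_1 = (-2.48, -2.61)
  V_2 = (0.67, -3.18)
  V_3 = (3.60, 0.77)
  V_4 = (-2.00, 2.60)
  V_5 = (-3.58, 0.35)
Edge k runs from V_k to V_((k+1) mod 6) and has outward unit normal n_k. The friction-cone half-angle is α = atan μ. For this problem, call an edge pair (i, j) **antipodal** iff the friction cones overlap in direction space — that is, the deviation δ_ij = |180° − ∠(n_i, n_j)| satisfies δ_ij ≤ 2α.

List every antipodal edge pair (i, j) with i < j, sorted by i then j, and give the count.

count = 2; pairs: (1,3), (2,4)

α = atan 0.25 = 14.04°;  2α = 28.07°
n_0 = (-0.8049, -0.5934)
n_1 = (-0.1781, -0.9840)
n_2 = (+0.8032, -0.5958)
n_3 = (+0.3106, +0.9505)
n_4 = (-0.8184, +0.5747)
n_5 = (-0.9984, -0.0565)
  (0,1): δ = 136.66°  ·
  (0,2): δ = 72.97°  ·
  (0,3): δ = 35.50°  ·
  (0,4): δ = 108.52°  ·
  (0,5): δ = 146.84°  ·
  (1,2): δ = 116.31°  ·
  (1,3): δ = 7.84°  ✓
  (1,4): δ = 65.18°  ·
  (1,5): δ = 103.50°  ·
  (2,3): δ = 71.53°  ·
  (2,4): δ = 1.49°  ✓
  (2,5): δ = 39.81°  ·
  (3,4): δ = 106.98°  ·
  (3,5): δ = 68.66°  ·
  (4,5): δ = 141.68°  ·
antipodal pairs: 2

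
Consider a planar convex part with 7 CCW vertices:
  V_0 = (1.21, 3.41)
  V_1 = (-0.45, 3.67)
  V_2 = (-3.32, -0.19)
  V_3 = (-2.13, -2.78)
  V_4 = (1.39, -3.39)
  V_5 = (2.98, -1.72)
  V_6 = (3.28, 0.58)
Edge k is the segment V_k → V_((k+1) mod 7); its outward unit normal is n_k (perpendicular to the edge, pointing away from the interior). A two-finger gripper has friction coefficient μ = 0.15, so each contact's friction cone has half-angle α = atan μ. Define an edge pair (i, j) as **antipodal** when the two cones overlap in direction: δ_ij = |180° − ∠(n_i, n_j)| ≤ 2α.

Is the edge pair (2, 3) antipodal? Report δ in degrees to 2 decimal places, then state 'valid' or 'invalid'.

δ = 124.51°, invalid

α = atan 0.15 = 8.53°;  2α = 17.06°
edge 2: e_2 = (+1.19, -2.59);  n_2 = (-0.9087, -0.4175)
edge 3: e_3 = (+3.52, -0.61);  n_3 = (-0.1708, -0.9853)
∠(n_2, n_3) = 55.49°
δ = |180° − 55.49°| = 124.51°
124.51° > 2α = 17.06°  →  invalid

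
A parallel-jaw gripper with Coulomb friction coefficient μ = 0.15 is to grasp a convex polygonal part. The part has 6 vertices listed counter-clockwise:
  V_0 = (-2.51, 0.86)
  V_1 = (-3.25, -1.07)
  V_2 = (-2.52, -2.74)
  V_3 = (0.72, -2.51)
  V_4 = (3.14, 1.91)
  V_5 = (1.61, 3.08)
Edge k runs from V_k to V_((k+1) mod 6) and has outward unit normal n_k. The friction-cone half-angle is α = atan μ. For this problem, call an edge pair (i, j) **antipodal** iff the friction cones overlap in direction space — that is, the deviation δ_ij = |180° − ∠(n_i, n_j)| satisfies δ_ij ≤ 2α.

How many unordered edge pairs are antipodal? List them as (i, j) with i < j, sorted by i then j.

α = atan 0.15 = 8.53°;  2α = 17.06°
n_0 = (-0.9337, +0.3580)
n_1 = (-0.9163, -0.4005)
n_2 = (+0.0708, -0.9975)
n_3 = (+0.8771, -0.4802)
n_4 = (+0.6075, +0.7944)
n_5 = (-0.4744, +0.8803)
  (0,1): δ = 135.41°  ·
  (0,2): δ = 64.96°  ·
  (0,3): δ = 7.72°  ✓
  (0,4): δ = 73.57°  ·
  (0,5): δ = 139.30°  ·
  (1,2): δ = 109.55°  ·
  (1,3): δ = 52.31°  ·
  (1,4): δ = 28.98°  ·
  (1,5): δ = 94.71°  ·
  (2,3): δ = 122.76°  ·
  (2,4): δ = 41.47°  ·
  (2,5): δ = 24.26°  ·
  (3,4): δ = 98.70°  ·
  (3,5): δ = 32.98°  ·
  (4,5): δ = 114.28°  ·
antipodal pairs: 1

count = 1; pairs: (0,3)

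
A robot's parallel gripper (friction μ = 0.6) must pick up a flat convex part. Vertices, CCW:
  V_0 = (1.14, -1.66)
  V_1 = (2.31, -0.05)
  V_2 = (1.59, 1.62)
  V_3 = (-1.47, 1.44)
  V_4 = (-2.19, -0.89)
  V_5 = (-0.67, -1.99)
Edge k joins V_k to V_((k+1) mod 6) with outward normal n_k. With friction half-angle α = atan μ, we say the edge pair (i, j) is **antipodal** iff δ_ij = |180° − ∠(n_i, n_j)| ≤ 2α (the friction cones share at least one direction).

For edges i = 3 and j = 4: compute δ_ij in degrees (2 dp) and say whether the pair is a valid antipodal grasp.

δ = 108.72°, invalid

α = atan 0.6 = 30.96°;  2α = 61.93°
edge 3: e_3 = (-0.72, -2.33);  n_3 = (-0.9554, +0.2952)
edge 4: e_4 = (+1.52, -1.10);  n_4 = (-0.5863, -0.8101)
∠(n_3, n_4) = 71.28°
δ = |180° − 71.28°| = 108.72°
108.72° > 2α = 61.93°  →  invalid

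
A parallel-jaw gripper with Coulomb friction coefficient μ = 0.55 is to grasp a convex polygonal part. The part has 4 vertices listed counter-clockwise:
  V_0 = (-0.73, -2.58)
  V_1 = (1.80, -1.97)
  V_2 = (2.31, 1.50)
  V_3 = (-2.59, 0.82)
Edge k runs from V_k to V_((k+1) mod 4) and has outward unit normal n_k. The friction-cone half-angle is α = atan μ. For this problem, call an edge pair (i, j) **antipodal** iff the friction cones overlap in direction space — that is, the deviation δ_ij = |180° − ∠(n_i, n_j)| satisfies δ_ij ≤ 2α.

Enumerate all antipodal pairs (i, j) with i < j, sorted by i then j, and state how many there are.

α = atan 0.55 = 28.81°;  2α = 57.62°
n_0 = (+0.2344, -0.9721)
n_1 = (+0.9894, -0.1454)
n_2 = (-0.1375, +0.9905)
n_3 = (-0.8773, -0.4799)
  (0,1): δ = 111.92°  ·
  (0,2): δ = 5.65°  ✓
  (0,3): δ = 105.13°  ·
  (1,2): δ = 73.74°  ·
  (1,3): δ = 37.04°  ✓
  (2,3): δ = 69.22°  ·
antipodal pairs: 2

count = 2; pairs: (0,2), (1,3)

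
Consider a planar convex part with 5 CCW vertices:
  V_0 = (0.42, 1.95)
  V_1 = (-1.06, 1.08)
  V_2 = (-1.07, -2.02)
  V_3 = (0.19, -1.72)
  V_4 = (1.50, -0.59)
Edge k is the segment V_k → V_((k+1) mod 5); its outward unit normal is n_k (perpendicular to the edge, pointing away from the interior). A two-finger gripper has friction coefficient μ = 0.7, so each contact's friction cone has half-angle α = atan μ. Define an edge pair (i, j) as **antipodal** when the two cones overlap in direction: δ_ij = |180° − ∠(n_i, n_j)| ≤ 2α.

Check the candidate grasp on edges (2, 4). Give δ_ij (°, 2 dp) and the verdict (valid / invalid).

α = atan 0.7 = 34.99°;  2α = 69.98°
edge 2: e_2 = (+1.26, +0.30);  n_2 = (+0.2316, -0.9728)
edge 4: e_4 = (-1.08, +2.54);  n_4 = (+0.9203, +0.3913)
∠(n_2, n_4) = 99.64°
δ = |180° − 99.64°| = 80.36°
80.36° > 2α = 69.98°  →  invalid

δ = 80.36°, invalid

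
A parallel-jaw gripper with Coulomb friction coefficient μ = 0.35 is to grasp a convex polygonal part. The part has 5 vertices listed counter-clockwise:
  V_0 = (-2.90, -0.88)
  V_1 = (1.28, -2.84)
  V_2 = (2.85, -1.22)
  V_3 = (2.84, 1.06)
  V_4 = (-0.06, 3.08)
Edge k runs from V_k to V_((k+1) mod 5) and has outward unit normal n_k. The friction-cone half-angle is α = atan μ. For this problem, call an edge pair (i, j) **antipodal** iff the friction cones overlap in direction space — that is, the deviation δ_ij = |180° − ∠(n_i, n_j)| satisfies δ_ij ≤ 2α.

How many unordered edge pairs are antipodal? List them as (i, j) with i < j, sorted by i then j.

α = atan 0.35 = 19.29°;  2α = 38.58°
n_0 = (-0.4245, -0.9054)
n_1 = (+0.7181, -0.6959)
n_2 = (+1.0000, +0.0044)
n_3 = (+0.5716, +0.8206)
n_4 = (-0.8126, +0.5828)
  (0,1): δ = 108.98°  ·
  (0,2): δ = 64.63°  ·
  (0,3): δ = 9.74°  ✓
  (0,4): δ = 79.47°  ·
  (1,2): δ = 135.65°  ·
  (1,3): δ = 80.76°  ·
  (1,4): δ = 8.45°  ✓
  (2,3): δ = 125.11°  ·
  (2,4): δ = 35.90°  ✓
  (3,4): δ = 90.79°  ·
antipodal pairs: 3

count = 3; pairs: (0,3), (1,4), (2,4)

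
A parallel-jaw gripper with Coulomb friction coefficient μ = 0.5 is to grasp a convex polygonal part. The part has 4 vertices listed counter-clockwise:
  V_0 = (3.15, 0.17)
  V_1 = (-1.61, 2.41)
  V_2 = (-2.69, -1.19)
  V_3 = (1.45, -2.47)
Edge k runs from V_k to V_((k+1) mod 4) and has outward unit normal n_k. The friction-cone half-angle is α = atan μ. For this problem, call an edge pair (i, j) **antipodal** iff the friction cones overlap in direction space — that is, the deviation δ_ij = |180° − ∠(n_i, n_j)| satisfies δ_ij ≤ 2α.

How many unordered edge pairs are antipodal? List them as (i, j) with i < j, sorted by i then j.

α = atan 0.5 = 26.57°;  2α = 53.13°
n_0 = (+0.4258, +0.9048)
n_1 = (-0.9578, +0.2873)
n_2 = (-0.2954, -0.9554)
n_3 = (+0.8408, -0.5414)
  (0,1): δ = 81.50°  ·
  (0,2): δ = 8.02°  ✓
  (0,3): δ = 82.42°  ·
  (1,2): δ = 90.48°  ·
  (1,3): δ = 16.08°  ✓
  (2,3): δ = 105.60°  ·
antipodal pairs: 2

count = 2; pairs: (0,2), (1,3)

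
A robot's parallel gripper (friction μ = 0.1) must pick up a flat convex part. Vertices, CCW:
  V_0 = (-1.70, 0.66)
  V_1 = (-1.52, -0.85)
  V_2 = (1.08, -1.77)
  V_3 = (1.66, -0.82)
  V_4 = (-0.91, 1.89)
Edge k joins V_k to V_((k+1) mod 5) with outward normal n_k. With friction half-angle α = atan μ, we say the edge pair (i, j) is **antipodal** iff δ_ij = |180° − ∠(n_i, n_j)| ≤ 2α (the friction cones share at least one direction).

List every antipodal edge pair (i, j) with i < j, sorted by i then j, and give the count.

count = 1; pairs: (2,4)

α = atan 0.1 = 5.71°;  2α = 11.42°
n_0 = (-0.9930, -0.1184)
n_1 = (-0.3336, -0.9427)
n_2 = (+0.8535, -0.5211)
n_3 = (+0.7256, +0.6881)
n_4 = (-0.8414, +0.5404)
  (0,1): δ = 116.28°  ·
  (0,2): δ = 38.20°  ·
  (0,3): δ = 36.68°  ·
  (0,4): δ = 140.49°  ·
  (1,2): δ = 101.92°  ·
  (1,3): δ = 27.03°  ·
  (1,4): δ = 76.77°  ·
  (2,3): δ = 105.11°  ·
  (2,4): δ = 1.31°  ✓
  (3,4): δ = 76.19°  ·
antipodal pairs: 1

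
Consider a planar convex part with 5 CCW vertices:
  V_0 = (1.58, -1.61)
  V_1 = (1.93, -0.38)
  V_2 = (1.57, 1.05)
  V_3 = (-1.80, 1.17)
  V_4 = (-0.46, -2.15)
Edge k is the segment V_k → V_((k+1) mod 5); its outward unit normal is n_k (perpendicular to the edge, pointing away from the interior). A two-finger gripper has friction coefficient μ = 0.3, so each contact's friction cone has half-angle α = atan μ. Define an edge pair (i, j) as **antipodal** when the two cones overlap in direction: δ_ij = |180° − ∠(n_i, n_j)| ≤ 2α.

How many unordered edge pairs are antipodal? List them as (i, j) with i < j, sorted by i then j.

α = atan 0.3 = 16.70°;  2α = 33.40°
n_0 = (+0.9618, -0.2737)
n_1 = (+0.9697, +0.2441)
n_2 = (+0.0356, +0.9994)
n_3 = (-0.9273, -0.3743)
n_4 = (+0.2559, -0.9667)
  (0,1): δ = 149.99°  ·
  (0,2): δ = 76.16°  ·
  (0,3): δ = 37.86°  ·
  (0,4): δ = 120.71°  ·
  (1,2): δ = 106.17°  ·
  (1,3): δ = 7.85°  ✓
  (1,4): δ = 90.70°  ·
  (2,3): δ = 65.98°  ·
  (2,4): δ = 16.87°  ✓
  (3,4): δ = 97.15°  ·
antipodal pairs: 2

count = 2; pairs: (1,3), (2,4)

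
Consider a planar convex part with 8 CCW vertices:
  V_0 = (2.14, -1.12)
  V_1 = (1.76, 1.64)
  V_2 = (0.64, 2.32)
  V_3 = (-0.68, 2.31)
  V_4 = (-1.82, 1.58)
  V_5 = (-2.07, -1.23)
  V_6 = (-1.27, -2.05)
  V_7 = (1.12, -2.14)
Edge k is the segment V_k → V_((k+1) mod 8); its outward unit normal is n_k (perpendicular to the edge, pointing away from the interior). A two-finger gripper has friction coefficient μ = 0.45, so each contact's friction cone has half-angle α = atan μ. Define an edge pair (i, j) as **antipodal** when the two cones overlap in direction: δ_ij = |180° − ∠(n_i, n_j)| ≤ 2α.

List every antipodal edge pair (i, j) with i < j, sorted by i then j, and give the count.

count = 10; pairs: (0,4), (0,5), (1,5), (1,6), (2,5), (2,6), (2,7), (3,6), (3,7), (4,7)

α = atan 0.45 = 24.23°;  2α = 48.46°
n_0 = (+0.9907, +0.1364)
n_1 = (+0.5190, +0.8548)
n_2 = (-0.0076, +1.0000)
n_3 = (-0.5393, +0.8421)
n_4 = (-0.9961, +0.0886)
n_5 = (-0.7158, -0.6983)
n_6 = (-0.0376, -0.9993)
n_7 = (+0.7071, -0.7071)
  (0,1): δ = 129.10°  ·
  (0,2): δ = 97.41°  ·
  (0,3): δ = 65.21°  ·
  (0,4): δ = 12.92°  ✓
  (0,5): δ = 36.45°  ✓
  (0,6): δ = 80.00°  ·
  (0,7): δ = 127.16°  ·
  (1,2): δ = 148.30°  ·
  (1,3): δ = 116.10°  ·
  (1,4): δ = 63.82°  ·
  (1,5): δ = 14.44°  ✓
  (1,6): δ = 29.11°  ✓
  (1,7): δ = 76.26°  ·
  (2,3): δ = 147.80°  ·
  (2,4): δ = 95.52°  ·
  (2,5): δ = 46.14°  ✓
  (2,6): δ = 2.59°  ✓
  (2,7): δ = 44.57°  ✓
  (3,4): δ = 127.72°  ·
  (3,5): δ = 78.34°  ·
  (3,6): δ = 34.79°  ✓
  (3,7): δ = 12.37°  ✓
  (4,5): δ = 130.62°  ·
  (4,6): δ = 87.07°  ·
  (4,7): δ = 39.92°  ✓
  (5,6): δ = 136.45°  ·
  (5,7): δ = 89.29°  ·
  (6,7): δ = 132.84°  ·
antipodal pairs: 10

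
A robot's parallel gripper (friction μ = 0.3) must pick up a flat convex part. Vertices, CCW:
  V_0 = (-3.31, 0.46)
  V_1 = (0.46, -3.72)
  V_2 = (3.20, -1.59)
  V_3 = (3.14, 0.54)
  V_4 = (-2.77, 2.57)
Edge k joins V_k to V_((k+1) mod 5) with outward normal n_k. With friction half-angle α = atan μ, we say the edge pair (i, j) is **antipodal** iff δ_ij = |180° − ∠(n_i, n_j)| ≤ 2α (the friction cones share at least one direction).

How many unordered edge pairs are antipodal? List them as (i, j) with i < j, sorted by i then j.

α = atan 0.3 = 16.70°;  2α = 33.40°
n_0 = (-0.7426, -0.6697)
n_1 = (+0.6137, -0.7895)
n_2 = (+0.9996, +0.0282)
n_3 = (+0.3249, +0.9458)
n_4 = (-0.9688, +0.2479)
  (0,1): δ = 94.19°  ·
  (0,2): δ = 40.43°  ·
  (0,3): δ = 29.00°  ✓
  (0,4): δ = 123.60°  ·
  (1,2): δ = 126.25°  ·
  (1,3): δ = 56.82°  ·
  (1,4): δ = 37.78°  ·
  (2,3): δ = 110.57°  ·
  (2,4): δ = 15.97°  ✓
  (3,4): δ = 85.40°  ·
antipodal pairs: 2

count = 2; pairs: (0,3), (2,4)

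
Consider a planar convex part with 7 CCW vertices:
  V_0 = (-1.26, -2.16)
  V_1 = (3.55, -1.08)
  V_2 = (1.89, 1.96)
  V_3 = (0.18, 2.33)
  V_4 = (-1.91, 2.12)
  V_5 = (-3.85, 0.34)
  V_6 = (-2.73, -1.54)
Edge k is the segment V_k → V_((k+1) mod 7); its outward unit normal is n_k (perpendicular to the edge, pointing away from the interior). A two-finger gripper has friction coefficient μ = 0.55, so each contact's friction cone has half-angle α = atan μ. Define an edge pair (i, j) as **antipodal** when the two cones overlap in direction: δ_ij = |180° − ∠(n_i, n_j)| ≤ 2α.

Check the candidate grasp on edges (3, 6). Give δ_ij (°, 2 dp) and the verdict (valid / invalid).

α = atan 0.55 = 28.81°;  2α = 57.62°
edge 3: e_3 = (-2.09, -0.21);  n_3 = (-0.1000, +0.9950)
edge 6: e_6 = (+1.47, -0.62);  n_6 = (-0.3886, -0.9214)
∠(n_3, n_6) = 151.39°
δ = |180° − 151.39°| = 28.61°
28.61° ≤ 2α = 57.62°  →  valid

δ = 28.61°, valid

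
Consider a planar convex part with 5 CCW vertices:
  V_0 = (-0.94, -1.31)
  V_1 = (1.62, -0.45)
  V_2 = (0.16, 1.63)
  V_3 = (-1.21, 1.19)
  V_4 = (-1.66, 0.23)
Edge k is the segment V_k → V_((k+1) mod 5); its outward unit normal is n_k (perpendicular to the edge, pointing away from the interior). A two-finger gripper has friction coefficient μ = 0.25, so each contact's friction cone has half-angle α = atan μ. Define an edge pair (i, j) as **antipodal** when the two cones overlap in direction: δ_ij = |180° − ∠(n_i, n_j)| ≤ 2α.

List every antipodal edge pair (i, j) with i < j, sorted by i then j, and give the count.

α = atan 0.25 = 14.04°;  2α = 28.07°
n_0 = (+0.3184, -0.9479)
n_1 = (+0.8185, +0.5745)
n_2 = (-0.3058, +0.9521)
n_3 = (-0.9055, +0.4244)
n_4 = (-0.9059, -0.4235)
  (0,1): δ = 73.50°  ·
  (0,2): δ = 0.76°  ✓
  (0,3): δ = 46.32°  ·
  (0,4): δ = 96.49°  ·
  (1,2): δ = 107.26°  ·
  (1,3): δ = 60.18°  ·
  (1,4): δ = 10.01°  ✓
  (2,3): δ = 132.92°  ·
  (2,4): δ = 82.75°  ·
  (3,4): δ = 129.83°  ·
antipodal pairs: 2

count = 2; pairs: (0,2), (1,4)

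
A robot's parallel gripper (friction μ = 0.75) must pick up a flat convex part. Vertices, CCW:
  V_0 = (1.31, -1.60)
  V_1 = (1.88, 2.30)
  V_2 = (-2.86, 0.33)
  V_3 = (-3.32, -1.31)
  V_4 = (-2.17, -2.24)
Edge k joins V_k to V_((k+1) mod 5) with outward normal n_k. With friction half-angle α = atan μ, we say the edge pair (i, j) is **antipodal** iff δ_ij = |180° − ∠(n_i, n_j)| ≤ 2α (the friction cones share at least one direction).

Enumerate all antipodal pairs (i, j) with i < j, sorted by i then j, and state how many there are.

α = atan 0.75 = 36.87°;  2α = 73.74°
n_0 = (+0.9895, -0.1446)
n_1 = (-0.3838, +0.9234)
n_2 = (-0.9628, +0.2701)
n_3 = (-0.6288, -0.7776)
n_4 = (+0.1809, -0.9835)
  (0,1): δ = 59.12°  ✓
  (0,2): δ = 7.35°  ✓
  (0,3): δ = 59.35°  ✓
  (0,4): δ = 108.74°  ·
  (1,2): δ = 128.24°  ·
  (1,3): δ = 61.53°  ✓
  (1,4): δ = 12.15°  ✓
  (2,3): δ = 113.29°  ·
  (2,4): δ = 63.91°  ✓
  (3,4): δ = 130.62°  ·
antipodal pairs: 6

count = 6; pairs: (0,1), (0,2), (0,3), (1,3), (1,4), (2,4)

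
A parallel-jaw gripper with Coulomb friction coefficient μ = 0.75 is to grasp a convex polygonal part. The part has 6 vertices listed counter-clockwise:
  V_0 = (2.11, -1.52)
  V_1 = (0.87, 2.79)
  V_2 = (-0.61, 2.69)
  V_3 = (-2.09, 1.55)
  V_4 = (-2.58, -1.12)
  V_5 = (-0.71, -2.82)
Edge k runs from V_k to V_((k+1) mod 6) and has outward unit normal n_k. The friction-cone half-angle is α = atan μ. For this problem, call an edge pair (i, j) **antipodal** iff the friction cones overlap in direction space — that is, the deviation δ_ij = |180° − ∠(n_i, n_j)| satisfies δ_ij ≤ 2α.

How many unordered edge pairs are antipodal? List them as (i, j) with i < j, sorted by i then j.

α = atan 0.75 = 36.87°;  2α = 73.74°
n_0 = (+0.9610, +0.2765)
n_1 = (-0.0674, +0.9977)
n_2 = (-0.6102, +0.7922)
n_3 = (-0.9836, +0.1805)
n_4 = (-0.6727, -0.7399)
n_5 = (+0.4186, -0.9081)
  (0,1): δ = 102.19°  ·
  (0,2): δ = 68.44°  ✓
  (0,3): δ = 26.45°  ✓
  (0,4): δ = 31.68°  ✓
  (0,5): δ = 98.70°  ·
  (1,2): δ = 146.26°  ·
  (1,3): δ = 104.26°  ·
  (1,4): δ = 46.14°  ✓
  (1,5): δ = 20.88°  ✓
  (2,3): δ = 138.01°  ·
  (2,4): δ = 79.88°  ·
  (2,5): δ = 12.86°  ✓
  (3,4): δ = 121.87°  ·
  (3,5): δ = 54.85°  ✓
  (4,5): δ = 112.98°  ·
antipodal pairs: 7

count = 7; pairs: (0,2), (0,3), (0,4), (1,4), (1,5), (2,5), (3,5)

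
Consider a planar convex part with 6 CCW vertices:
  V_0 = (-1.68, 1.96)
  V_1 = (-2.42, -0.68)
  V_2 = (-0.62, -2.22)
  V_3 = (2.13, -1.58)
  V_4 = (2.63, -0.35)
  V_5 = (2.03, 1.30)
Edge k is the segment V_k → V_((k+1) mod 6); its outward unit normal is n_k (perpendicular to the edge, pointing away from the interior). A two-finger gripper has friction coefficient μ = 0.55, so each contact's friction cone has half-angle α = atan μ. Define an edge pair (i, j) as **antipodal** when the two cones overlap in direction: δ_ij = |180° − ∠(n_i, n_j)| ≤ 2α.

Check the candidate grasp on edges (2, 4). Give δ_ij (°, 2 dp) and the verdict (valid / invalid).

α = atan 0.55 = 28.81°;  2α = 57.62°
edge 2: e_2 = (+2.75, +0.64);  n_2 = (+0.2267, -0.9740)
edge 4: e_4 = (-0.60, +1.65);  n_4 = (+0.9398, +0.3417)
∠(n_2, n_4) = 96.88°
δ = |180° − 96.88°| = 83.12°
83.12° > 2α = 57.62°  →  invalid

δ = 83.12°, invalid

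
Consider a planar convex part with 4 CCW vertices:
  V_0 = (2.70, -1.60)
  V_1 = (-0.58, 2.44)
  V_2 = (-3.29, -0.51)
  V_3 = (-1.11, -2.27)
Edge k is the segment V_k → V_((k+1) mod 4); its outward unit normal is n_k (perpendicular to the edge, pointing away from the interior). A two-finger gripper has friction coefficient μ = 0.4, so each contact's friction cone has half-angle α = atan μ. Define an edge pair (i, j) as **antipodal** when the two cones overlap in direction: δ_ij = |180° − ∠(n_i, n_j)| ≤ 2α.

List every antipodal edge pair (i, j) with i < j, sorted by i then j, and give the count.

α = atan 0.4 = 21.80°;  2α = 43.60°
n_0 = (+0.7763, +0.6303)
n_1 = (-0.7364, +0.6765)
n_2 = (-0.6282, -0.7781)
n_3 = (+0.1732, -0.9849)
  (0,1): δ = 81.64°  ·
  (0,2): δ = 12.01°  ✓
  (0,3): δ = 60.90°  ·
  (1,2): δ = 86.34°  ·
  (1,3): δ = 37.45°  ✓
  (2,3): δ = 131.11°  ·
antipodal pairs: 2

count = 2; pairs: (0,2), (1,3)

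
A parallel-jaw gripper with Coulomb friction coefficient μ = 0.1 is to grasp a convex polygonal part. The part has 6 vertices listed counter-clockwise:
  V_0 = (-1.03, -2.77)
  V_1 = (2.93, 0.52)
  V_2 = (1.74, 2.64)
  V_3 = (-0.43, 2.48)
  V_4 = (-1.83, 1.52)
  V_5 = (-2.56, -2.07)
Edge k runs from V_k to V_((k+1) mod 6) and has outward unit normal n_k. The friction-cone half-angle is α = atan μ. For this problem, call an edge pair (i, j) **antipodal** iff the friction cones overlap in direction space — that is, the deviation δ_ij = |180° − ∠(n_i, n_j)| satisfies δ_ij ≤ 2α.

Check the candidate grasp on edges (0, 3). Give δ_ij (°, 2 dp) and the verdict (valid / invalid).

δ = 5.28°, valid

α = atan 0.1 = 5.71°;  2α = 11.42°
edge 0: e_0 = (+3.96, +3.29);  n_0 = (+0.6390, -0.7692)
edge 3: e_3 = (-1.40, -0.96);  n_3 = (-0.5655, +0.8247)
∠(n_0, n_3) = 174.72°
δ = |180° − 174.72°| = 5.28°
5.28° ≤ 2α = 11.42°  →  valid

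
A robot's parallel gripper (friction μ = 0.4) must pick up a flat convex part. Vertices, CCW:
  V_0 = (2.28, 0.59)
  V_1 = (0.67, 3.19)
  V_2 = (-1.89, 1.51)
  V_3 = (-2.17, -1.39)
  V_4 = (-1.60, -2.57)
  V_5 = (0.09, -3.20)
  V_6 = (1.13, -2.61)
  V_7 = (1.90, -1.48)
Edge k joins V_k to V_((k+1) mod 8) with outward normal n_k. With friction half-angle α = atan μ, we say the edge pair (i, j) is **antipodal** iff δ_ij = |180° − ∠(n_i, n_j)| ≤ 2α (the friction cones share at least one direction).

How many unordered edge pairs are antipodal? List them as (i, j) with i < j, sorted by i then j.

α = atan 0.4 = 21.80°;  2α = 43.60°
n_0 = (+0.8502, +0.5265)
n_1 = (-0.5487, +0.8360)
n_2 = (-0.9954, +0.0961)
n_3 = (-0.9004, -0.4350)
n_4 = (-0.3493, -0.9370)
n_5 = (+0.4934, -0.8698)
n_6 = (+0.8264, -0.5631)
n_7 = (+0.9836, -0.1806)
  (0,1): δ = 88.49°  ·
  (0,2): δ = 37.28°  ✓
  (0,3): δ = 5.98°  ✓
  (0,4): δ = 37.79°  ✓
  (0,5): δ = 87.80°  ·
  (0,6): δ = 113.96°  ·
  (0,7): δ = 137.83°  ·
  (1,2): δ = 128.79°  ·
  (1,3): δ = 97.49°  ·
  (1,4): δ = 53.72°  ·
  (1,5): δ = 3.71°  ✓
  (1,6): δ = 22.45°  ✓
  (1,7): δ = 46.32°  ·
  (2,3): δ = 148.70°  ·
  (2,4): δ = 104.93°  ·
  (2,5): δ = 54.92°  ·
  (2,6): δ = 28.76°  ✓
  (2,7): δ = 4.89°  ✓
  (3,4): δ = 136.23°  ·
  (3,5): δ = 86.22°  ·
  (3,6): δ = 60.05°  ·
  (3,7): δ = 36.19°  ✓
  (4,5): δ = 129.99°  ·
  (4,6): δ = 103.83°  ·
  (4,7): δ = 79.96°  ·
  (5,6): δ = 153.84°  ·
  (5,7): δ = 129.97°  ·
  (6,7): δ = 156.13°  ·
antipodal pairs: 8

count = 8; pairs: (0,2), (0,3), (0,4), (1,5), (1,6), (2,6), (2,7), (3,7)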